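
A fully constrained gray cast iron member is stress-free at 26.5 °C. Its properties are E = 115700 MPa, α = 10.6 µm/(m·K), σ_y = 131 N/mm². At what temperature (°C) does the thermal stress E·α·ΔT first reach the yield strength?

E = 115700 MPa = 115.7 GPa.
σ_y = 131 N/mm² = 131.0 MPa.
E·α·ΔT = 131.0 MPa ⇒ ΔT = 131.0 / (115.7×10³ × 10.6×10⁻⁶) = 106.8 K.
T = 26.5 + 106.8 = 133.3 °C.

133 °C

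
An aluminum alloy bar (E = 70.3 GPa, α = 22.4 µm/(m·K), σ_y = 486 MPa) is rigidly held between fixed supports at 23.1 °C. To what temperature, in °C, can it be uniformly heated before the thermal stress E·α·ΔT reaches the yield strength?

E·α·ΔT = 486.0 MPa ⇒ ΔT = 486.0 / (70.30×10³ × 22.4×10⁻⁶) = 308.6 K.
T = 23.1 + 308.6 = 331.7 °C.

332 °C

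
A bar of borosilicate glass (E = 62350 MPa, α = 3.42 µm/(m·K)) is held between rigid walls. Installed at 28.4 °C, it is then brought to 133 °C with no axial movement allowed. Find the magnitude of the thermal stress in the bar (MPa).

22.3 MPa

E = 62350 MPa = 62.35 GPa.
ΔT = 104.6 K. Constrained thermal stress σ = E·α·ΔT = 62.35×10³ MPa × 3.42×10⁻⁶ × 104.6 = 22.3 MPa (compressive).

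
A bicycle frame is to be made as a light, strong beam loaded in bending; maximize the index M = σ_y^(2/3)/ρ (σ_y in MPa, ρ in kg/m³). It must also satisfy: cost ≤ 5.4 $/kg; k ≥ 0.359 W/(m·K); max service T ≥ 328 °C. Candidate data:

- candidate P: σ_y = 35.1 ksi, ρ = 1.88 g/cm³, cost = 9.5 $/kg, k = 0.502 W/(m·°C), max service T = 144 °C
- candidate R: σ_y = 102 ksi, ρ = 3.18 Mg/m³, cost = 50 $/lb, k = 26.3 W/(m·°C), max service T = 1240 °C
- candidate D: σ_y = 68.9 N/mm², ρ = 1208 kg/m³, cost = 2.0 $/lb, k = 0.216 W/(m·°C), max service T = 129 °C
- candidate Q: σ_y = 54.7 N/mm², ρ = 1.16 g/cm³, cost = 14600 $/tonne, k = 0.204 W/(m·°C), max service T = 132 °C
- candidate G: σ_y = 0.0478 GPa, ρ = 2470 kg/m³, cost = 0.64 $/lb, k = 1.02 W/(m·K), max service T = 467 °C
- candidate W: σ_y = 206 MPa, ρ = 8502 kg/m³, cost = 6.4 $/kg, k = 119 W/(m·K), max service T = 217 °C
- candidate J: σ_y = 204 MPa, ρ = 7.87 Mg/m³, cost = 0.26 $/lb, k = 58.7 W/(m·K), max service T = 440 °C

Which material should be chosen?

Screen on constraints: cost ≤ 5.4 $/kg; k ≥ 0.359 W/(m·K); max service T ≥ 328 °C. Survivors: candidate G, candidate J.
In SI units:
  candidate G: σ_y = 47.80 MPa, ρ = 2470 kg/m³
  candidate J: σ_y = 204.0 MPa, ρ = 7870 kg/m³
  candidate G: M = 5.33×10⁻³
  candidate J: M = 4.40×10⁻³
Candidate G has the largest M.

candidate G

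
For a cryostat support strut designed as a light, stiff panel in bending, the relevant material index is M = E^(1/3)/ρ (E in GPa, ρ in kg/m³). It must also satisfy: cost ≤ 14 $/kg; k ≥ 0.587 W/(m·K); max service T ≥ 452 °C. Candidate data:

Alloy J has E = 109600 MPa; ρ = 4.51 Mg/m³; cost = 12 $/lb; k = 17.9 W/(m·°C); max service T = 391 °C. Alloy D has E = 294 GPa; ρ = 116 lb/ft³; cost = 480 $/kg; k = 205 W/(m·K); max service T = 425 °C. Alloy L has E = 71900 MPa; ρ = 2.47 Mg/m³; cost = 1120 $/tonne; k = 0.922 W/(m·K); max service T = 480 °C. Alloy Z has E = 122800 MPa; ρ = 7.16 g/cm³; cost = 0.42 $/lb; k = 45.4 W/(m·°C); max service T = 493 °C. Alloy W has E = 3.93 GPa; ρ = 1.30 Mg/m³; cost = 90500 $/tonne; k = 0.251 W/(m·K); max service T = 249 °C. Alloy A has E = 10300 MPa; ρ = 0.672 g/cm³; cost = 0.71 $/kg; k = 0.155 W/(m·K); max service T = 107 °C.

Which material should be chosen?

alloy L

Screen on constraints: cost ≤ 14 $/kg; k ≥ 0.587 W/(m·K); max service T ≥ 452 °C. Survivors: alloy L, alloy Z.
Normalizing units and computing the index:
  alloy L: E = 71.90 GPa, ρ = 2470 kg/m³
  alloy Z: E = 122.8 GPa, ρ = 7160 kg/m³
  alloy L: M = 1.68×10⁻³
  alloy Z: M = 0.694×10⁻³
Highest index: alloy L.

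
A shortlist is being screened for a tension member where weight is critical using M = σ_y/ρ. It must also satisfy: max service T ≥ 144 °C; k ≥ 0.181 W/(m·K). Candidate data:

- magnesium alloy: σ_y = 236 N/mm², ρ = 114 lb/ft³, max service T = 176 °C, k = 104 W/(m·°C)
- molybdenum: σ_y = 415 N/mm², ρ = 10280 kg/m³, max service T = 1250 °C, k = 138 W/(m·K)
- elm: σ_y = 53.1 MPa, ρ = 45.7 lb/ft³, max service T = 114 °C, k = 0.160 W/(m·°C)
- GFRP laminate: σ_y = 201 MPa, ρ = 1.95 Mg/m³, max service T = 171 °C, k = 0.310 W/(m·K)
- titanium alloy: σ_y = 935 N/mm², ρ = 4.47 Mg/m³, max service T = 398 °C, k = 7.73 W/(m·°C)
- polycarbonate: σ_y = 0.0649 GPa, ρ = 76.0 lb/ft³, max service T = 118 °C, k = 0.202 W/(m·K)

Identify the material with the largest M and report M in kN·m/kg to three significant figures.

titanium alloy, M = 209 kN·m/kg

Screen on constraints: max service T ≥ 144 °C; k ≥ 0.181 W/(m·K). Survivors: magnesium alloy, molybdenum, GFRP laminate, titanium alloy.
After converting to SI:
  magnesium alloy: σ_y = 236.0 MPa, ρ = 1826 kg/m³
  molybdenum: σ_y = 415.0 MPa, ρ = 10280 kg/m³
  GFRP laminate: σ_y = 201.0 MPa, ρ = 1950 kg/m³
  titanium alloy: σ_y = 935.0 MPa, ρ = 4470 kg/m³
  titanium alloy: M = 209 kN·m/kg
  magnesium alloy: M = 129 kN·m/kg
  GFRP laminate: M = 103 kN·m/kg
  molybdenum: M = 40.4 kN·m/kg
The maximum is for titanium alloy.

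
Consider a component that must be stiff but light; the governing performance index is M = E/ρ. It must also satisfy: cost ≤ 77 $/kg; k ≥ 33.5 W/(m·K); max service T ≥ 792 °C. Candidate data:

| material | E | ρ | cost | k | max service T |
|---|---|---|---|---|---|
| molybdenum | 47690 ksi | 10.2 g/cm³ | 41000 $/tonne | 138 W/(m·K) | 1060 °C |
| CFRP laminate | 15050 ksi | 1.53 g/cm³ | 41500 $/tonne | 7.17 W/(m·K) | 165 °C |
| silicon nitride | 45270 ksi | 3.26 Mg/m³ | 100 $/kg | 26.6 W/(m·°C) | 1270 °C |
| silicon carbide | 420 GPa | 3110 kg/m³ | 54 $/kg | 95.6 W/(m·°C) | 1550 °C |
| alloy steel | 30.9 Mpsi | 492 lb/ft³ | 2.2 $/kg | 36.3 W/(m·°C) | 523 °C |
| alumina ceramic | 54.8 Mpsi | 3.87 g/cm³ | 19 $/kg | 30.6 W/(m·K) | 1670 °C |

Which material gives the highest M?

silicon carbide

Screen on constraints: cost ≤ 77 $/kg; k ≥ 33.5 W/(m·K); max service T ≥ 792 °C. Survivors: molybdenum, silicon carbide.
Convert each candidate to consistent units, then evaluate M:
  molybdenum: E = 328.8 GPa, ρ = 10200 kg/m³
  silicon carbide: E = 420.0 GPa, ρ = 3110 kg/m³
  silicon carbide: M = 135 MN·m/kg
  molybdenum: M = 32.2 MN·m/kg
Highest index: silicon carbide.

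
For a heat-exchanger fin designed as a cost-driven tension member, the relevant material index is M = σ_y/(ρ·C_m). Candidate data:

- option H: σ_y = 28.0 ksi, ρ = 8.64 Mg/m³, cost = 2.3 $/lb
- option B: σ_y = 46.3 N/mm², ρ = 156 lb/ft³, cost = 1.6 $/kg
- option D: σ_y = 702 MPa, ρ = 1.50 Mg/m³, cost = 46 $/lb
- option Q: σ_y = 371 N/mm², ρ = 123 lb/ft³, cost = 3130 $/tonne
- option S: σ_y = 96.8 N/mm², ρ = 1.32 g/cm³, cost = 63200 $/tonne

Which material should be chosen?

Convert each candidate to consistent units, then evaluate M:
  option H: σ_y = 193.1 MPa, ρ = 8640 kg/m³, cost = 5.071 $/kg
  option B: σ_y = 46.30 MPa, ρ = 2499 kg/m³, cost = 1.600 $/kg
  option D: σ_y = 702.0 MPa, ρ = 1500 kg/m³, cost = 101.4 $/kg
  option Q: σ_y = 371.0 MPa, ρ = 1970 kg/m³, cost = 3.130 $/kg
  option S: σ_y = 96.80 MPa, ρ = 1320 kg/m³, cost = 63.20 $/kg
  option Q: M = 60.2 kN·m per $
  option B: M = 11.6 kN·m per $
  option D: M = 4.61 kN·m per $
  option H: M = 4.41 kN·m per $
  option S: M = 1.16 kN·m per $
Option Q has the largest M.

option Q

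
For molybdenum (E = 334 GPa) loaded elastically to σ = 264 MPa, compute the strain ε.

ε = σ/E = 264 / 334000 = 7.90×10⁻⁴.

7.90×10⁻⁴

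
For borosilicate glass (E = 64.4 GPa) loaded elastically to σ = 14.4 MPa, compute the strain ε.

2.24×10⁻⁴

ε = σ/E = 14.4 / 64400 = 2.24×10⁻⁴.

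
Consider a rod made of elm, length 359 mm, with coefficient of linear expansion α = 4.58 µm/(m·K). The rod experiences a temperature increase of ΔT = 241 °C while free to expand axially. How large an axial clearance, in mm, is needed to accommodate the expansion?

0.396 mm

ΔL = α·L₀·ΔT = 4.58×10⁻⁶ × 359 mm × 241.0 K = 0.396 mm.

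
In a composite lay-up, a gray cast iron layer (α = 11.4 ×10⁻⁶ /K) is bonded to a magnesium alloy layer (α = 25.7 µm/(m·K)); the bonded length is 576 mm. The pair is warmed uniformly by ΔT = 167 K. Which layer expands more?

α(gray cast iron) = 11.4×10⁻⁶/K vs α(magnesium alloy) = 25.7×10⁻⁶/K.
Higher α expands more for the same ΔT: magnesium alloy.

magnesium alloy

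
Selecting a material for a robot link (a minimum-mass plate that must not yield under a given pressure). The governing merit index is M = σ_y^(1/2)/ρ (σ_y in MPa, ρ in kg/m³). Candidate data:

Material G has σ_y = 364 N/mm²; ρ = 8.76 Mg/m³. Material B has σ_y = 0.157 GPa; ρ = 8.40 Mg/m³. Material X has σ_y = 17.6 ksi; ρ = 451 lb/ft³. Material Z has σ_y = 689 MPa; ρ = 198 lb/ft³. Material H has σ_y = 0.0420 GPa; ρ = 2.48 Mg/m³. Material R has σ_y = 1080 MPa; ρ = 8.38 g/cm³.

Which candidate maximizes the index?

material Z

Putting every candidate on a common basis:
  material G: σ_y = 364.0 MPa, ρ = 8760 kg/m³
  material B: σ_y = 157.0 MPa, ρ = 8400 kg/m³
  material X: σ_y = 121.3 MPa, ρ = 7224 kg/m³
  material Z: σ_y = 689.0 MPa, ρ = 3172 kg/m³
  material H: σ_y = 42.00 MPa, ρ = 2480 kg/m³
  material R: σ_y = 1080 MPa, ρ = 8380 kg/m³
  material Z: M = 8.28×10⁻³
  material R: M = 3.92×10⁻³
  material H: M = 2.61×10⁻³
  material G: M = 2.18×10⁻³
  material X: M = 1.52×10⁻³
  material B: M = 1.49×10⁻³
The maximum is for material Z.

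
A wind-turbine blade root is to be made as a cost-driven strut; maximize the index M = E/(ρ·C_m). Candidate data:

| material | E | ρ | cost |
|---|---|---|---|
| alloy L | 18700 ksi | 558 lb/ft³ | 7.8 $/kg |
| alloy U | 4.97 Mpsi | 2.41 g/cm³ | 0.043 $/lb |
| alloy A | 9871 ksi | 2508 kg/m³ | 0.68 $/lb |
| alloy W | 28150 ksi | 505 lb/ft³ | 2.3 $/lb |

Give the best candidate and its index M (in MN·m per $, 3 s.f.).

alloy U, M = 150 MN·m per $

After converting to SI:
  alloy L: E = 128.9 GPa, ρ = 8938 kg/m³, cost = 7.800 $/kg
  alloy U: E = 34.27 GPa, ρ = 2410 kg/m³, cost = 0.09480 $/kg
  alloy A: E = 68.06 GPa, ρ = 2508 kg/m³, cost = 1.499 $/kg
  alloy W: E = 194.1 GPa, ρ = 8089 kg/m³, cost = 5.071 $/kg
  alloy U: M = 150 MN·m per $
  alloy A: M = 18.1 MN·m per $
  alloy W: M = 4.73 MN·m per $
  alloy L: M = 1.85 MN·m per $
The maximum is for alloy U.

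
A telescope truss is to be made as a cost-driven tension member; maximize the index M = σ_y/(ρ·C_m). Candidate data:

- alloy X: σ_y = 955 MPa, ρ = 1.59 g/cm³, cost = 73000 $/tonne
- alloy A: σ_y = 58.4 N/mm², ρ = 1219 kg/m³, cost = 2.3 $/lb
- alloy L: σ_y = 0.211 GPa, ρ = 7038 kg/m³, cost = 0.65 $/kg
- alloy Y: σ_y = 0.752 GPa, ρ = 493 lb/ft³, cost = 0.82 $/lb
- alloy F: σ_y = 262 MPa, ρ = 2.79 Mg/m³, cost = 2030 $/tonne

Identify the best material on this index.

alloy Y

In SI units:
  alloy X: σ_y = 955.0 MPa, ρ = 1590 kg/m³, cost = 73.00 $/kg
  alloy A: σ_y = 58.40 MPa, ρ = 1219 kg/m³, cost = 5.071 $/kg
  alloy L: σ_y = 211.0 MPa, ρ = 7038 kg/m³, cost = 0.6500 $/kg
  alloy Y: σ_y = 752.0 MPa, ρ = 7897 kg/m³, cost = 1.808 $/kg
  alloy F: σ_y = 262.0 MPa, ρ = 2790 kg/m³, cost = 2.030 $/kg
  alloy Y: M = 52.7 kN·m per $
  alloy F: M = 46.3 kN·m per $
  alloy L: M = 46.1 kN·m per $
  alloy A: M = 9.45 kN·m per $
  alloy X: M = 8.23 kN·m per $
Alloy Y ranks first.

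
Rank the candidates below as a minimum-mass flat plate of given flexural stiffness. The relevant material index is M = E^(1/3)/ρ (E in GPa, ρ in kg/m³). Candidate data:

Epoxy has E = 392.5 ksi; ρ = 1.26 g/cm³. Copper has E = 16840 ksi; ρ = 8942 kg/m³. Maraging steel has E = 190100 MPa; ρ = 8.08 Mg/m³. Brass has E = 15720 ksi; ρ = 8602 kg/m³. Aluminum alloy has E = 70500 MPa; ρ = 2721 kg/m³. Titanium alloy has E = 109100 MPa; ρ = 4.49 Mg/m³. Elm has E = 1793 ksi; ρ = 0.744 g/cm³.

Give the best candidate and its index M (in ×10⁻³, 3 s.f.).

Convert each candidate to consistent units, then evaluate M:
  epoxy: E = 2.706 GPa, ρ = 1260 kg/m³
  copper: E = 116.1 GPa, ρ = 8942 kg/m³
  maraging steel: E = 190.1 GPa, ρ = 8080 kg/m³
  brass: E = 108.4 GPa, ρ = 8602 kg/m³
  aluminum alloy: E = 70.50 GPa, ρ = 2721 kg/m³
  titanium alloy: E = 109.1 GPa, ρ = 4490 kg/m³
  elm: E = 12.36 GPa, ρ = 744.0 kg/m³
  elm: M = 3.11×10⁻³
  aluminum alloy: M = 1.52×10⁻³
  epoxy: M = 1.11×10⁻³
  titanium alloy: M = 1.06×10⁻³
  maraging steel: M = 0.712×10⁻³
  brass: M = 0.554×10⁻³
  copper: M = 0.546×10⁻³
Elm ranks first.

elm, M = 3.11×10⁻³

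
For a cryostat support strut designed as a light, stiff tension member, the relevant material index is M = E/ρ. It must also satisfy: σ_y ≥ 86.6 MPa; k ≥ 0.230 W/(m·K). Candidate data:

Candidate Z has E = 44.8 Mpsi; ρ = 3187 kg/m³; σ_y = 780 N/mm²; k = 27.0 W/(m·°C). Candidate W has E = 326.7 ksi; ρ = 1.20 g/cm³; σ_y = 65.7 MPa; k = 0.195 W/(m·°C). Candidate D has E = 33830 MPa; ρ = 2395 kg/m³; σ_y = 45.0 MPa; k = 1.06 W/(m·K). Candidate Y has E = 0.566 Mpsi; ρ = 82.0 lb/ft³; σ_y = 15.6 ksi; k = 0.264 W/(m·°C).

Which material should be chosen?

Screen on constraints: σ_y ≥ 86.6 MPa; k ≥ 0.230 W/(m·K). Survivors: candidate Z, candidate Y.
After converting to SI:
  candidate Z: E = 308.9 GPa, ρ = 3187 kg/m³
  candidate Y: E = 3.902 GPa, ρ = 1314 kg/m³
  candidate Z: M = 96.9 MN·m/kg
  candidate Y: M = 2.97 MN·m/kg
Candidate Z has the largest M.

candidate Z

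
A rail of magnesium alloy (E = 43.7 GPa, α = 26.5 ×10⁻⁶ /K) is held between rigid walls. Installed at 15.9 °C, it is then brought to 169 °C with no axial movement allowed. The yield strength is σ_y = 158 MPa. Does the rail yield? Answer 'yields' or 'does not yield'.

yields

ΔT = 153.1 K. Constrained thermal stress σ = E·α·ΔT = 43.70×10³ MPa × 26.5×10⁻⁶ × 153.1 = 177 MPa (compressive).
Compare to σ_y = 158 MPa: σ ≥ σ_y, so it yields.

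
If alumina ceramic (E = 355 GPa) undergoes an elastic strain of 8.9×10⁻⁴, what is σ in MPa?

316 MPa

σ = E·ε = 355000 MPa × 8.9×10⁻⁴ = 316 MPa.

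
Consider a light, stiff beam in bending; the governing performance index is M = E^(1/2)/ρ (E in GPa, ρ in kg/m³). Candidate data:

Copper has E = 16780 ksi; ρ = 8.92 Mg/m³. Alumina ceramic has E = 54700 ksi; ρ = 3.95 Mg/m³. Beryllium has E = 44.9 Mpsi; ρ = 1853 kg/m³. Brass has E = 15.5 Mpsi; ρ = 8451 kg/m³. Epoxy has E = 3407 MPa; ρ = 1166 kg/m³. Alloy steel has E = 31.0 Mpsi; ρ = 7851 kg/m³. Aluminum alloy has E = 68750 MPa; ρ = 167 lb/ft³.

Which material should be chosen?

Putting every candidate on a common basis:
  copper: E = 115.7 GPa, ρ = 8920 kg/m³
  alumina ceramic: E = 377.1 GPa, ρ = 3950 kg/m³
  beryllium: E = 309.6 GPa, ρ = 1853 kg/m³
  brass: E = 106.9 GPa, ρ = 8451 kg/m³
  epoxy: E = 3.407 GPa, ρ = 1166 kg/m³
  alloy steel: E = 213.7 GPa, ρ = 7851 kg/m³
  aluminum alloy: E = 68.75 GPa, ρ = 2675 kg/m³
  beryllium: M = 9.50×10⁻³
  alumina ceramic: M = 4.92×10⁻³
  aluminum alloy: M = 3.10×10⁻³
  alloy steel: M = 1.86×10⁻³
  epoxy: M = 1.58×10⁻³
  brass: M = 1.22×10⁻³
  copper: M = 1.21×10⁻³
Beryllium ranks first.

beryllium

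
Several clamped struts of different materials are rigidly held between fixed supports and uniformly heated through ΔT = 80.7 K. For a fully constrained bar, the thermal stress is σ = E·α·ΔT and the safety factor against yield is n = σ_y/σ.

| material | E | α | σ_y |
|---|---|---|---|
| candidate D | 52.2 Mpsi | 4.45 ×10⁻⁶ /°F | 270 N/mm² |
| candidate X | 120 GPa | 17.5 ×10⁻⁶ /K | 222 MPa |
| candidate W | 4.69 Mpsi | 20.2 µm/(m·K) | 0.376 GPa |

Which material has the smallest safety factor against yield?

candidate D

Per material, after unit conversion:
  candidate D: E = 359.9, α = 8.01, σ_y = 270.0 → σ = 233 MPa, n = 1.16
  candidate X: E = 120.0, α = 17.5, σ_y = 222.0 → σ = 169 MPa, n = 1.31
  candidate W: E = 32.34, α = 20.2, σ_y = 376.0 → σ = 52.7 MPa, n = 7.13
Smallest n: candidate D with n = 1.16.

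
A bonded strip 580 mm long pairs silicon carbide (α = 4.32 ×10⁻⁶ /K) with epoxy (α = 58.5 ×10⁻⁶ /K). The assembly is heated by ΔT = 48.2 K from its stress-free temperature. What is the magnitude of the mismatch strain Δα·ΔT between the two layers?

2.61×10⁻³

Δα = |4.32 − 58.5|×10⁻⁶/K = 54.2×10⁻⁶/K.
Mismatch strain = Δα·ΔT = 54.2×10⁻⁶ × 48.2 = 2.61×10⁻³.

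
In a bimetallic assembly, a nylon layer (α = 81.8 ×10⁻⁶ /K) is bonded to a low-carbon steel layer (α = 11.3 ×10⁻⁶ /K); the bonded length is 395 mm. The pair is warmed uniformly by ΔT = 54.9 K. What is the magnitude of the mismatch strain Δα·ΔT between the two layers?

Δα = |81.8 − 11.3|×10⁻⁶/K = 70.5×10⁻⁶/K.
Mismatch strain = Δα·ΔT = 70.5×10⁻⁶ × 54.9 = 3.87×10⁻³.

3.87×10⁻³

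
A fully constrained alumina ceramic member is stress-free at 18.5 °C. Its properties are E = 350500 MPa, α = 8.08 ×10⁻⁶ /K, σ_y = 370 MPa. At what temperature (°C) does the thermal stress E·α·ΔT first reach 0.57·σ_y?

E = 350500 MPa = 350.5 GPa.
E·α·ΔT = 210.9 MPa ⇒ ΔT = 210.9 / (350.5×10³ × 8.08×10⁻⁶) = 74.47 K.
T = 18.5 + 74.47 = 92.97 °C.

93.0 °C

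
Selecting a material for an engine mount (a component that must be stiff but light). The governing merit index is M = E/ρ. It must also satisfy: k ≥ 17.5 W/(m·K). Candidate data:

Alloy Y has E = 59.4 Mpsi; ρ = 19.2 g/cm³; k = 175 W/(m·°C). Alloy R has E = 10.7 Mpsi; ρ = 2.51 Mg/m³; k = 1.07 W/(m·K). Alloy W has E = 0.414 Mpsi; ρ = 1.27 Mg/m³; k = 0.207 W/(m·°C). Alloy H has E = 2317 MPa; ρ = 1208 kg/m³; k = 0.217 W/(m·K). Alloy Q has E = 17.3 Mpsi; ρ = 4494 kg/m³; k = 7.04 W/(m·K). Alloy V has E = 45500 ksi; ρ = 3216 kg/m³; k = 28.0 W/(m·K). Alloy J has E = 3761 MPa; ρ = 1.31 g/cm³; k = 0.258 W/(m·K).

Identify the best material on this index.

alloy V

Screen on constraints: k ≥ 17.5 W/(m·K). Survivors: alloy Y, alloy V.
Convert each candidate to consistent units, then evaluate M:
  alloy Y: E = 409.5 GPa, ρ = 19200 kg/m³
  alloy V: E = 313.7 GPa, ρ = 3216 kg/m³
  alloy V: M = 97.5 MN·m/kg
  alloy Y: M = 21.3 MN·m/kg
The maximum is for alloy V.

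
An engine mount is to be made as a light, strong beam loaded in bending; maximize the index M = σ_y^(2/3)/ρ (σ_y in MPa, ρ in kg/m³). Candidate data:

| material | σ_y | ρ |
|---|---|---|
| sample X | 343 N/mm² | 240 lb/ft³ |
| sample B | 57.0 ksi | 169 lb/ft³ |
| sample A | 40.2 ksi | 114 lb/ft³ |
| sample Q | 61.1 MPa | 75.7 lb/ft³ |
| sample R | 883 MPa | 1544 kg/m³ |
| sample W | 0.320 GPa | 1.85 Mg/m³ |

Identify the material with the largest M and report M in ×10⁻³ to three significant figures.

sample R, M = 59.6×10⁻³

After converting to SI:
  sample X: σ_y = 343.0 MPa, ρ = 3844 kg/m³
  sample B: σ_y = 393.0 MPa, ρ = 2707 kg/m³
  sample A: σ_y = 277.2 MPa, ρ = 1826 kg/m³
  sample Q: σ_y = 61.10 MPa, ρ = 1213 kg/m³
  sample R: σ_y = 883.0 MPa, ρ = 1544 kg/m³
  sample W: σ_y = 320.0 MPa, ρ = 1850 kg/m³
  sample R: M = 59.6×10⁻³
  sample W: M = 25.3×10⁻³
  sample A: M = 23.3×10⁻³
  sample B: M = 19.8×10⁻³
  sample Q: M = 12.8×10⁻³
  sample X: M = 12.7×10⁻³
The maximum is for sample R.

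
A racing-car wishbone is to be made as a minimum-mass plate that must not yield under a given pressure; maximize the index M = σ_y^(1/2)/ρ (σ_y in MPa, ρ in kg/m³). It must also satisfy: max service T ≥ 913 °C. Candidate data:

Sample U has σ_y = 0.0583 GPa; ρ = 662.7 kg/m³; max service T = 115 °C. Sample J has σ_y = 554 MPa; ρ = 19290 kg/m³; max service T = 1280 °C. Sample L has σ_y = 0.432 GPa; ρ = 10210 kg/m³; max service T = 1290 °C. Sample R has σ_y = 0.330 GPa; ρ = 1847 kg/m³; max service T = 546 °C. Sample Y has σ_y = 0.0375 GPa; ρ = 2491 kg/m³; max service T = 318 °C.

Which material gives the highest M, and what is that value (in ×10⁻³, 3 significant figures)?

sample L, M = 2.04×10⁻³

Screen on constraints: max service T ≥ 913 °C. Survivors: sample J, sample L.
Normalizing units and computing the index:
  sample J: σ_y = 554.0 MPa, ρ = 19290 kg/m³
  sample L: σ_y = 432.0 MPa, ρ = 10210 kg/m³
  sample L: M = 2.04×10⁻³
  sample J: M = 1.22×10⁻³
Sample L ranks first.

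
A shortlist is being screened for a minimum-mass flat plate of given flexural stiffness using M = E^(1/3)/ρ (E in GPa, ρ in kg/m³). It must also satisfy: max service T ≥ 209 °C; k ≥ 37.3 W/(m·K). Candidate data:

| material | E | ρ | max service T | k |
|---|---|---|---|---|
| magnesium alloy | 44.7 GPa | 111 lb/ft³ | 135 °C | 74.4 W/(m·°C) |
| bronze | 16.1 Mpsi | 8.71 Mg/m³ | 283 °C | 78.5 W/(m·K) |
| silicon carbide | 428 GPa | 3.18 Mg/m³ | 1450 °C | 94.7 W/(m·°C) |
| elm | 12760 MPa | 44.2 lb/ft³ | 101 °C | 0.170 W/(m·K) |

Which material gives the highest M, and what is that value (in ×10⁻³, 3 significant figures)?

Screen on constraints: max service T ≥ 209 °C; k ≥ 37.3 W/(m·K). Survivors: bronze, silicon carbide.
Putting every candidate on a common basis:
  bronze: E = 111.0 GPa, ρ = 8710 kg/m³
  silicon carbide: E = 428.0 GPa, ρ = 3180 kg/m³
  silicon carbide: M = 2.37×10⁻³
  bronze: M = 0.552×10⁻³
Silicon carbide ranks first.

silicon carbide, M = 2.37×10⁻³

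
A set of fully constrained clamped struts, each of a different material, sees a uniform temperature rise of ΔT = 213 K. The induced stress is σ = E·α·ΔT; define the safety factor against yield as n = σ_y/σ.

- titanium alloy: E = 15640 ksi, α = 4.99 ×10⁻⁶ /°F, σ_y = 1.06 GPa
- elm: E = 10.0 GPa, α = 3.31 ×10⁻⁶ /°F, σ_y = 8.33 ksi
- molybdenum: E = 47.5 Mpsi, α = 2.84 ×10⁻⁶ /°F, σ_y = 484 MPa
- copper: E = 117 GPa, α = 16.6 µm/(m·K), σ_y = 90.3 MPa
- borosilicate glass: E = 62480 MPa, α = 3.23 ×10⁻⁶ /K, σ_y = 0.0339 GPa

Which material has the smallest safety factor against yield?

copper

Per material, after unit conversion:
  titanium alloy: E = 107.8, α = 8.98, σ_y = 1060 → σ = 206 MPa, n = 5.14
  elm: E = 10.00, α = 5.96, σ_y = 57.43 → σ = 12.7 MPa, n = 4.53
  molybdenum: E = 327.5, α = 5.11, σ_y = 484.0 → σ = 357 MPa, n = 1.36
  copper: E = 117.0, α = 16.6, σ_y = 90.30 → σ = 414 MPa, n = 0.218
  borosilicate glass: E = 62.48, α = 3.23, σ_y = 33.90 → σ = 43.0 MPa, n = 0.789
The minimum is copper at n = 0.218.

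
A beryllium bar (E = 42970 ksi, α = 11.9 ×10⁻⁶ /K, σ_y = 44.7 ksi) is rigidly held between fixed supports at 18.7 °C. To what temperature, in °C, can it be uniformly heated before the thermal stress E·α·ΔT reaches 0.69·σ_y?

79.0 °C

E = 42970 ksi = 296.3 GPa.
σ_y = 44.7 ksi = 308.2 MPa.
E·α·ΔT = 212.7 MPa ⇒ ΔT = 212.7 / (296.3×10³ × 11.9×10⁻⁶) = 60.32 K.
T = 18.7 + 60.32 = 79.02 °C.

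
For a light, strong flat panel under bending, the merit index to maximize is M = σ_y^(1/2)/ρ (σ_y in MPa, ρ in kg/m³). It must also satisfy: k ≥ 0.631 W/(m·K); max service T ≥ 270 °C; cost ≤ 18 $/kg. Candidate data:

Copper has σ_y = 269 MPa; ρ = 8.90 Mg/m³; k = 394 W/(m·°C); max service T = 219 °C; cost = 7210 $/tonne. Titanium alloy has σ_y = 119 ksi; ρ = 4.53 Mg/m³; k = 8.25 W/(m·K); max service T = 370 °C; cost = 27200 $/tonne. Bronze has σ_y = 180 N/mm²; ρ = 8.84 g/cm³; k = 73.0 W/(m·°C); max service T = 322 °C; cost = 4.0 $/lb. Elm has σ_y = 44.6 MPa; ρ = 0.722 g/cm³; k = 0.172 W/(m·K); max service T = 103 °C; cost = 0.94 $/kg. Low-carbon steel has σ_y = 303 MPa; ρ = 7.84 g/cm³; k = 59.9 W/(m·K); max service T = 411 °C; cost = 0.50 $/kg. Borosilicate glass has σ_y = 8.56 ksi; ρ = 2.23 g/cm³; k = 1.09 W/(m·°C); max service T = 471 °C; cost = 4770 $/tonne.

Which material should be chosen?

Screen on constraints: k ≥ 0.631 W/(m·K); max service T ≥ 270 °C; cost ≤ 18 $/kg. Survivors: bronze, low-carbon steel, borosilicate glass.
In SI units:
  bronze: σ_y = 180.0 MPa, ρ = 8840 kg/m³
  low-carbon steel: σ_y = 303.0 MPa, ρ = 7840 kg/m³
  borosilicate glass: σ_y = 59.02 MPa, ρ = 2230 kg/m³
  borosilicate glass: M = 3.45×10⁻³
  low-carbon steel: M = 2.22×10⁻³
  bronze: M = 1.52×10⁻³
Highest index: borosilicate glass.

borosilicate glass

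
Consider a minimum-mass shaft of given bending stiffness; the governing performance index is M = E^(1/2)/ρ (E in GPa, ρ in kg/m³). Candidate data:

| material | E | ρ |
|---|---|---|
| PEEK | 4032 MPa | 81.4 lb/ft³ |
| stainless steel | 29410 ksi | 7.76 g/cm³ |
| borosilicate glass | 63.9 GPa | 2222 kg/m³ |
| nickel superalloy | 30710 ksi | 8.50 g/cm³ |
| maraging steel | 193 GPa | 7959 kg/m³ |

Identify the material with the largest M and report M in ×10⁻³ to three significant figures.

borosilicate glass, M = 3.60×10⁻³

In SI units:
  PEEK: E = 4.032 GPa, ρ = 1304 kg/m³
  stainless steel: E = 202.8 GPa, ρ = 7760 kg/m³
  borosilicate glass: E = 63.90 GPa, ρ = 2222 kg/m³
  nickel superalloy: E = 211.7 GPa, ρ = 8500 kg/m³
  maraging steel: E = 193.0 GPa, ρ = 7959 kg/m³
  borosilicate glass: M = 3.60×10⁻³
  stainless steel: M = 1.84×10⁻³
  maraging steel: M = 1.75×10⁻³
  nickel superalloy: M = 1.71×10⁻³
  PEEK: M = 1.54×10⁻³
Highest index: borosilicate glass.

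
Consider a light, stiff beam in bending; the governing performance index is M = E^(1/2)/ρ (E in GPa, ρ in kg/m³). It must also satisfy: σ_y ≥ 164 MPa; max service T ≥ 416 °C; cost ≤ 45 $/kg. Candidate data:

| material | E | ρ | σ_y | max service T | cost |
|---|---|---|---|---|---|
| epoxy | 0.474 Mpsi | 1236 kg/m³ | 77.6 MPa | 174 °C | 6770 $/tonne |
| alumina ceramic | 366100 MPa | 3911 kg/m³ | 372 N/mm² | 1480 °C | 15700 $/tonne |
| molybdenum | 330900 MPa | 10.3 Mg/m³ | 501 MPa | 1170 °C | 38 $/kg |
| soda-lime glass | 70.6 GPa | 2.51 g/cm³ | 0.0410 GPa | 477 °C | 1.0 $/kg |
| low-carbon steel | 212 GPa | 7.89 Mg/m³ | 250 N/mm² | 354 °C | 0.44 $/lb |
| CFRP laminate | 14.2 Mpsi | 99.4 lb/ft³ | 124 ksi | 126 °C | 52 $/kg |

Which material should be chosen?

Screen on constraints: σ_y ≥ 164 MPa; max service T ≥ 416 °C; cost ≤ 45 $/kg. Survivors: alumina ceramic, molybdenum.
In SI units:
  alumina ceramic: E = 366.1 GPa, ρ = 3911 kg/m³
  molybdenum: E = 330.9 GPa, ρ = 10300 kg/m³
  alumina ceramic: M = 4.89×10⁻³
  molybdenum: M = 1.77×10⁻³
Alumina ceramic has the largest M.

alumina ceramic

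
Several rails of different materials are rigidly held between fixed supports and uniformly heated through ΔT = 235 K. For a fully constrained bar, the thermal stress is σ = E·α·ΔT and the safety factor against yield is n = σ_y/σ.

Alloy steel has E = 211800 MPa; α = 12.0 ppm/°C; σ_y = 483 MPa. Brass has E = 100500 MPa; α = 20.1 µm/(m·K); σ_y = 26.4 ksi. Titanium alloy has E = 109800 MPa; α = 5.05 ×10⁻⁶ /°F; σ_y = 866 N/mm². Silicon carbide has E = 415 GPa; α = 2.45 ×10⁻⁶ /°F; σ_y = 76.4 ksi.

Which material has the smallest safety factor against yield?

brass

In consistent units (E in GPa, α in ×10⁻⁶/K, σ_y in MPa):
  alloy steel: E = 211.8, α = 12.0, σ_y = 483.0 → σ = 597 MPa, n = 0.809
  brass: E = 100.5, α = 20.1, σ_y = 182.0 → σ = 475 MPa, n = 0.383
  titanium alloy: E = 109.8, α = 9.09, σ_y = 866.0 → σ = 235 MPa, n = 3.69
  silicon carbide: E = 415.0, α = 4.41, σ_y = 526.8 → σ = 430 MPa, n = 1.22
Brass has the lowest safety factor, n = 0.383.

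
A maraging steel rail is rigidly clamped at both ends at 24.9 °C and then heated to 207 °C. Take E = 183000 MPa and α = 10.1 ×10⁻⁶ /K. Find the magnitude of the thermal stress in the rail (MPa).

E = 183000 MPa = 183.0 GPa.
ΔT = 182.1 K. Constrained thermal stress σ = E·α·ΔT = 183.0×10³ MPa × 10.1×10⁻⁶ × 182.1 = 337 MPa (compressive).

337 MPa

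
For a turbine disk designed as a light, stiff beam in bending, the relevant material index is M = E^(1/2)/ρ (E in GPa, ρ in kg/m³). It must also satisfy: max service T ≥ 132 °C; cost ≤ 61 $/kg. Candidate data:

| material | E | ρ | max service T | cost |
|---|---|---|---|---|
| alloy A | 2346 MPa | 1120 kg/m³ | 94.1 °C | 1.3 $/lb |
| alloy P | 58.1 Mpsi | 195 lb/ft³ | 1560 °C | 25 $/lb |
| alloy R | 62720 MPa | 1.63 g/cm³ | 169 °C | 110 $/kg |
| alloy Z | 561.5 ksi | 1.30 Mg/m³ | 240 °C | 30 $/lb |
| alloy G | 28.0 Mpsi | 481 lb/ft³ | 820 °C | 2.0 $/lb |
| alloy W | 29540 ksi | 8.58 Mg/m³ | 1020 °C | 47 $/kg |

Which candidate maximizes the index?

Screen on constraints: max service T ≥ 132 °C; cost ≤ 61 $/kg. Survivors: alloy P, alloy G, alloy W.
Putting every candidate on a common basis:
  alloy P: E = 400.6 GPa, ρ = 3124 kg/m³
  alloy G: E = 193.1 GPa, ρ = 7705 kg/m³
  alloy W: E = 203.7 GPa, ρ = 8580 kg/m³
  alloy P: M = 6.41×10⁻³
  alloy G: M = 1.80×10⁻³
  alloy W: M = 1.66×10⁻³
Alloy P has the largest M.

alloy P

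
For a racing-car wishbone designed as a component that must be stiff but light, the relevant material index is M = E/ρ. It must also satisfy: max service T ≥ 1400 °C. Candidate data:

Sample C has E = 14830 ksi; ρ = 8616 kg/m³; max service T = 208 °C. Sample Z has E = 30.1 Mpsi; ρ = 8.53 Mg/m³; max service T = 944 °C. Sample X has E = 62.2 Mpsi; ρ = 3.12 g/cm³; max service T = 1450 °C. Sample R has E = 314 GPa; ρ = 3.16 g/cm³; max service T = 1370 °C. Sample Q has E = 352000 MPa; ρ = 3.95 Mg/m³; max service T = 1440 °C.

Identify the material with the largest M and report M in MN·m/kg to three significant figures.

sample X, M = 137 MN·m/kg

Screen on constraints: max service T ≥ 1400 °C. Survivors: sample X, sample Q.
After converting to SI:
  sample X: E = 428.9 GPa, ρ = 3120 kg/m³
  sample Q: E = 352.0 GPa, ρ = 3950 kg/m³
  sample X: M = 137 MN·m/kg
  sample Q: M = 89.1 MN·m/kg
Highest index: sample X.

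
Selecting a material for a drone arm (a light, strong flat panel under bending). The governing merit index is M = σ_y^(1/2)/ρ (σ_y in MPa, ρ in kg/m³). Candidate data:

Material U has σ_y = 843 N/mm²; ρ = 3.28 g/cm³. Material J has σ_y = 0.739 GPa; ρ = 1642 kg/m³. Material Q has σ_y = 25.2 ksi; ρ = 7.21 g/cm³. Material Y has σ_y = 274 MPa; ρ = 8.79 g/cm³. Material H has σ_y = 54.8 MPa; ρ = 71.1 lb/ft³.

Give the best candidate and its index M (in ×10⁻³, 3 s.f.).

Putting every candidate on a common basis:
  material U: σ_y = 843.0 MPa, ρ = 3280 kg/m³
  material J: σ_y = 739.0 MPa, ρ = 1642 kg/m³
  material Q: σ_y = 173.7 MPa, ρ = 7210 kg/m³
  material Y: σ_y = 274.0 MPa, ρ = 8790 kg/m³
  material H: σ_y = 54.80 MPa, ρ = 1139 kg/m³
  material J: M = 16.6×10⁻³
  material U: M = 8.85×10⁻³
  material H: M = 6.50×10⁻³
  material Y: M = 1.88×10⁻³
  material Q: M = 1.83×10⁻³
Material J has the largest M.

material J, M = 16.6×10⁻³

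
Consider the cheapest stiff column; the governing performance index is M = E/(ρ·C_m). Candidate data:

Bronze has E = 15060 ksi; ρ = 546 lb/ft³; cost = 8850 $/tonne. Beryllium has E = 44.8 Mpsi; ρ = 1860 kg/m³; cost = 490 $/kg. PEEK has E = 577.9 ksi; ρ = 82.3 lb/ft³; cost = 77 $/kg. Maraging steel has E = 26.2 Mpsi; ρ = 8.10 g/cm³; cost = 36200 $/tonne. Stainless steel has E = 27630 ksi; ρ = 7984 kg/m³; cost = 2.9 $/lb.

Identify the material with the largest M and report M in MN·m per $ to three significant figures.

stainless steel, M = 3.73 MN·m per $

In SI units:
  bronze: E = 103.8 GPa, ρ = 8746 kg/m³, cost = 8.850 $/kg
  beryllium: E = 308.9 GPa, ρ = 1860 kg/m³, cost = 490.0 $/kg
  PEEK: E = 3.984 GPa, ρ = 1318 kg/m³, cost = 77.00 $/kg
  maraging steel: E = 180.6 GPa, ρ = 8100 kg/m³, cost = 36.20 $/kg
  stainless steel: E = 190.5 GPa, ρ = 7984 kg/m³, cost = 6.393 $/kg
  stainless steel: M = 3.73 MN·m per $
  bronze: M = 1.34 MN·m per $
  maraging steel: M = 0.616 MN·m per $
  beryllium: M = 0.339 MN·m per $
  PEEK: M = 0.0393 MN·m per $
Stainless steel ranks first.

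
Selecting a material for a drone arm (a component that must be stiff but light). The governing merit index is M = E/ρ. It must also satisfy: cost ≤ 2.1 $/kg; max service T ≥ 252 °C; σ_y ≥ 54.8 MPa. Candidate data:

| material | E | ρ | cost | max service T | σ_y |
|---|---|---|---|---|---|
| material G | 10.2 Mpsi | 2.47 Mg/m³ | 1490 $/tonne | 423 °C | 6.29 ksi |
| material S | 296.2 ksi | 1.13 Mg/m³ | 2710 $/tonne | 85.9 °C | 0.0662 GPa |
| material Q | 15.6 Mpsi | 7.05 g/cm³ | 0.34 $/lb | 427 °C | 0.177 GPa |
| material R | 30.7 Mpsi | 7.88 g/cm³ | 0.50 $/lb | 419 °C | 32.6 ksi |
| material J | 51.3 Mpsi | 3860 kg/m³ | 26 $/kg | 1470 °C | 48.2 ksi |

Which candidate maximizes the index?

material R

Screen on constraints: cost ≤ 2.1 $/kg; max service T ≥ 252 °C; σ_y ≥ 54.8 MPa. Survivors: material Q, material R.
Normalizing units and computing the index:
  material Q: E = 107.6 GPa, ρ = 7050 kg/m³
  material R: E = 211.7 GPa, ρ = 7880 kg/m³
  material R: M = 26.9 MN·m/kg
  material Q: M = 15.3 MN·m/kg
Material R has the largest M.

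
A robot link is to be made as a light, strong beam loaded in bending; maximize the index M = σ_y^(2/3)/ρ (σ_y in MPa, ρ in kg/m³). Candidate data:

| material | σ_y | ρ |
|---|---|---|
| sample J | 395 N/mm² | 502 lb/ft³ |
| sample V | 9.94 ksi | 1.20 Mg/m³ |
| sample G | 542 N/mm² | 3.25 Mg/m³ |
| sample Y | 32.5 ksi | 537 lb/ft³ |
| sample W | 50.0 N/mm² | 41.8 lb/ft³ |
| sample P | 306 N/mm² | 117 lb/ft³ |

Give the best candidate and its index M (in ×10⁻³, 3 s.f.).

sample P, M = 24.2×10⁻³

In SI units:
  sample J: σ_y = 395.0 MPa, ρ = 8041 kg/m³
  sample V: σ_y = 68.53 MPa, ρ = 1200 kg/m³
  sample G: σ_y = 542.0 MPa, ρ = 3250 kg/m³
  sample Y: σ_y = 224.1 MPa, ρ = 8602 kg/m³
  sample W: σ_y = 50.00 MPa, ρ = 669.6 kg/m³
  sample P: σ_y = 306.0 MPa, ρ = 1874 kg/m³
  sample P: M = 24.2×10⁻³
  sample G: M = 20.5×10⁻³
  sample W: M = 20.3×10⁻³
  sample V: M = 14.0×10⁻³
  sample J: M = 6.69×10⁻³
  sample Y: M = 4.29×10⁻³
Highest index: sample P.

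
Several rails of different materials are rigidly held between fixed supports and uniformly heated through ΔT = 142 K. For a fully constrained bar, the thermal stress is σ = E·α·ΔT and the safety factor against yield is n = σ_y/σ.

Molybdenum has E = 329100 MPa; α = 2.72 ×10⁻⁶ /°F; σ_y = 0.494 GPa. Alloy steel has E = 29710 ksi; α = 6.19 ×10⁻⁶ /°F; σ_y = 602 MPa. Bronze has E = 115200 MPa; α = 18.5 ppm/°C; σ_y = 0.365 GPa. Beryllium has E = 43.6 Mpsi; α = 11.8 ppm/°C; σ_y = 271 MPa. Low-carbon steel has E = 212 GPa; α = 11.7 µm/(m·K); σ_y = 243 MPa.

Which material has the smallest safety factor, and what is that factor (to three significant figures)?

With everything in SI (GPa, ×10⁻⁶/K, MPa):
  molybdenum: E = 329.1, α = 4.90, σ_y = 494.0 → σ = 229 MPa, n = 2.16
  alloy steel: E = 204.8, α = 11.1, σ_y = 602.0 → σ = 324 MPa, n = 1.86
  bronze: E = 115.2, α = 18.5, σ_y = 365.0 → σ = 303 MPa, n = 1.21
  beryllium: E = 300.6, α = 11.8, σ_y = 271.0 → σ = 504 MPa, n = 0.538
  low-carbon steel: E = 212.0, α = 11.7, σ_y = 243.0 → σ = 352 MPa, n = 0.690
Beryllium has the lowest safety factor, n = 0.538.

beryllium, n = 0.538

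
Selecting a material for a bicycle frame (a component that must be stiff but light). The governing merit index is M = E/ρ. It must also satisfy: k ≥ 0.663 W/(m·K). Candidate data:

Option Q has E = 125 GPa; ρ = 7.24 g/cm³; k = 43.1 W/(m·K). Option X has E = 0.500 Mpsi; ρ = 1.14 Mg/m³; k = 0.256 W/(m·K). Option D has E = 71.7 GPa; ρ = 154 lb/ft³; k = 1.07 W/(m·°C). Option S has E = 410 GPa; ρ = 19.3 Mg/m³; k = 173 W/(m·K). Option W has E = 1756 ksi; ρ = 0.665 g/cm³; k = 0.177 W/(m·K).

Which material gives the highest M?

Screen on constraints: k ≥ 0.663 W/(m·K). Survivors: option Q, option D, option S.
After converting to SI:
  option Q: E = 125.0 GPa, ρ = 7240 kg/m³
  option D: E = 71.70 GPa, ρ = 2467 kg/m³
  option S: E = 410.0 GPa, ρ = 19300 kg/m³
  option D: M = 29.1 MN·m/kg
  option S: M = 21.2 MN·m/kg
  option Q: M = 17.3 MN·m/kg
Option D ranks first.

option D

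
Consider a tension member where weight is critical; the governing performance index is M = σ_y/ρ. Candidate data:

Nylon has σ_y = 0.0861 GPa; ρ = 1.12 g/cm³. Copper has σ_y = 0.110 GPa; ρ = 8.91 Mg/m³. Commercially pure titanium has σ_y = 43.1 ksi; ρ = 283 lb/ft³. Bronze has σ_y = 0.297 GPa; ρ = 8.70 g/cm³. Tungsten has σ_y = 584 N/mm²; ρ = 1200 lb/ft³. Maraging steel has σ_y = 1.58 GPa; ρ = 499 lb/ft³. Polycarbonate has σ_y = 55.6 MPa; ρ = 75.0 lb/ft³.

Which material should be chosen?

maraging steel

Convert each candidate to consistent units, then evaluate M:
  nylon: σ_y = 86.10 MPa, ρ = 1120 kg/m³
  copper: σ_y = 110.0 MPa, ρ = 8910 kg/m³
  commercially pure titanium: σ_y = 297.2 MPa, ρ = 4533 kg/m³
  bronze: σ_y = 297.0 MPa, ρ = 8700 kg/m³
  tungsten: σ_y = 584.0 MPa, ρ = 19220 kg/m³
  maraging steel: σ_y = 1580 MPa, ρ = 7993 kg/m³
  polycarbonate: σ_y = 55.60 MPa, ρ = 1201 kg/m³
  maraging steel: M = 198 kN·m/kg
  nylon: M = 76.9 kN·m/kg
  commercially pure titanium: M = 65.6 kN·m/kg
  polycarbonate: M = 46.3 kN·m/kg
  bronze: M = 34.1 kN·m/kg
  tungsten: M = 30.4 kN·m/kg
  copper: M = 12.3 kN·m/kg
The maximum is for maraging steel.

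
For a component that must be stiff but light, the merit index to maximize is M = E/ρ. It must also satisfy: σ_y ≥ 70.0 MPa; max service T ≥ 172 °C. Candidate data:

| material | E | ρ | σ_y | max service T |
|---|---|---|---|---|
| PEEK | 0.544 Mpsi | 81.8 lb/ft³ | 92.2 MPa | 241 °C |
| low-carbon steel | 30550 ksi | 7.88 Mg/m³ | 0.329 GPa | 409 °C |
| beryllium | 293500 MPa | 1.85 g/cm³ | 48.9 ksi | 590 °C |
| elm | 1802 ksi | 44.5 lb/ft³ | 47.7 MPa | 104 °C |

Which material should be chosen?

beryllium

Screen on constraints: σ_y ≥ 70.0 MPa; max service T ≥ 172 °C. Survivors: PEEK, low-carbon steel, beryllium.
Convert each candidate to consistent units, then evaluate M:
  PEEK: E = 3.751 GPa, ρ = 1310 kg/m³
  low-carbon steel: E = 210.6 GPa, ρ = 7880 kg/m³
  beryllium: E = 293.5 GPa, ρ = 1850 kg/m³
  beryllium: M = 159 MN·m/kg
  low-carbon steel: M = 26.7 MN·m/kg
  PEEK: M = 2.86 MN·m/kg
Beryllium has the largest M.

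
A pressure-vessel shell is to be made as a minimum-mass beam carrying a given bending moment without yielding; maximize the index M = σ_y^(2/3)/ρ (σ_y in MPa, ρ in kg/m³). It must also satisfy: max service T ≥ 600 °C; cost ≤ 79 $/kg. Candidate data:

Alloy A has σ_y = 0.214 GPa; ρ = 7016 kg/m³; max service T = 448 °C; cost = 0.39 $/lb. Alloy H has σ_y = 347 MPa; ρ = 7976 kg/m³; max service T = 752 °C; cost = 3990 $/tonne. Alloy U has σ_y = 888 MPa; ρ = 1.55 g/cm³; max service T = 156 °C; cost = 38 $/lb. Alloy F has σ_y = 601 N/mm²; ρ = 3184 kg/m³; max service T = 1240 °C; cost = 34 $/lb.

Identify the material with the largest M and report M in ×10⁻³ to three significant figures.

Screen on constraints: max service T ≥ 600 °C; cost ≤ 79 $/kg. Survivors: alloy H, alloy F.
Normalizing units and computing the index:
  alloy H: σ_y = 347.0 MPa, ρ = 7976 kg/m³
  alloy F: σ_y = 601.0 MPa, ρ = 3184 kg/m³
  alloy F: M = 22.4×10⁻³
  alloy H: M = 6.19×10⁻³
Alloy F has the largest M.

alloy F, M = 22.4×10⁻³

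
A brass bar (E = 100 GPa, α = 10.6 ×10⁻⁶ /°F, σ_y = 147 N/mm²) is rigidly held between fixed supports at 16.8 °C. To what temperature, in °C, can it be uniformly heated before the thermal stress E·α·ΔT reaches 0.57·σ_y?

α = 10.6×10⁻⁶/°F × 9/5 = 19.1×10⁻⁶/K.
σ_y = 147 N/mm² = 147.0 MPa.
E·α·ΔT = 83.79 MPa ⇒ ΔT = 83.79 / (100.0×10³ × 19.1×10⁻⁶) = 43.92 K.
T = 16.8 + 43.92 = 60.72 °C.

60.7 °C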